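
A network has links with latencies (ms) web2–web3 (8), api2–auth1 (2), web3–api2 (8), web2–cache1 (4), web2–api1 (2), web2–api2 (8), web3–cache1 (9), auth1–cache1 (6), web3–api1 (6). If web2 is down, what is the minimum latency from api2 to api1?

14

Routes from api2 to api1 avoiding web2:
api2 → auth1 → cache1 → web3 → api1: 2 + 6 + 9 + 6 = 23
api2 → web3 → api1: 8 + 6 = 14
Shortest: 14 ms.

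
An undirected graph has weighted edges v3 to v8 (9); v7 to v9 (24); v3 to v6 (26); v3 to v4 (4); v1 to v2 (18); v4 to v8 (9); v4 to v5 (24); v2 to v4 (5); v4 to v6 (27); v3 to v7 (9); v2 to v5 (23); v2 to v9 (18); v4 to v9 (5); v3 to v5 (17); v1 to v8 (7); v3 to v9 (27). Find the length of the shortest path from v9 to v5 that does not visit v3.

29

Candidate routes:
v9 - v2 - v4 - v5: 18 + 5 + 24 = 47
v9 - v4 - v5: 5 + 24 = 29
v9 - v4 - v2 - v5: 5 + 5 + 23 = 33
v9 - v4 - v8 - v1 - v2 - v5: 5 + 9 + 7 + 18 + 23 = 62
v9 - v2 - v5: 18 + 23 = 41
v9 - v2 - v1 - v8 - v4 - v5: 18 + 18 + 7 + 9 + 24 = 76
Best route has total 29.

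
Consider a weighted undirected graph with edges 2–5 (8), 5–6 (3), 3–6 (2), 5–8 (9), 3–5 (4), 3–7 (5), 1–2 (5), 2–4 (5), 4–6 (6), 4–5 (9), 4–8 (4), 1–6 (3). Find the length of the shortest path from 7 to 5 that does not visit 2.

Routes from 7 to 5 avoiding 2:
7→3→6→5: 5 + 2 + 3 = 10
7→3→6→4→8→5: 5 + 2 + 6 + 4 + 9 = 26
7→3→6→4→5: 5 + 2 + 6 + 9 = 22
7→3→5: 5 + 4 = 9
The minimum is 9.

9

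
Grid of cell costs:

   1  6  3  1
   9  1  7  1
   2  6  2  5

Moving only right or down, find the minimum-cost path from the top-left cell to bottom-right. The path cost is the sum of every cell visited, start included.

17

Cheapest: [0,0] -> [0,1] -> [0,2] -> [0,3] -> [1,3] -> [2,3]
  1 + 6 + 3 + 1 + 1 + 5 = 17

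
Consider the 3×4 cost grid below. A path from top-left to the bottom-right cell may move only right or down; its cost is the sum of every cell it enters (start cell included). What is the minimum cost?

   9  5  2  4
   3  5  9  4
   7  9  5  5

Cheapest: (0,0) -> (0,1) -> (0,2) -> (0,3) -> (1,3) -> (2,3)
  9 + 5 + 2 + 4 + 4 + 5 = 29

29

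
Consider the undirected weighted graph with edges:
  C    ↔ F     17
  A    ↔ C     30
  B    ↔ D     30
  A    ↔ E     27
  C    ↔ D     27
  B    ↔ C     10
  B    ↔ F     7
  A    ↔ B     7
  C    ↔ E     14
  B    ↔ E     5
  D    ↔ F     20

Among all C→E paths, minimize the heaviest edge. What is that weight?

A few of the C→E routes:
C-F-B-A-E: max(17, 7, 7, 27) = 27
C-F-B-E: max(17, 7, 5) = 17
C-D-F-B-E: max(27, 20, 7, 5) = 27
C-D-F-B-A-E: max(27, 20, 7, 7, 27) = 27
C-E: max(14) = 14
C-B-E: max(10, 5) = 10
Best route has worst link 10.

10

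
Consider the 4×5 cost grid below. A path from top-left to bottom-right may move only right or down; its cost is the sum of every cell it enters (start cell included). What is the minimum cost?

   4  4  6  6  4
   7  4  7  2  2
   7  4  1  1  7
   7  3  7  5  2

25

Cheapest: r0c0→r0c1→r1c1→r2c1→r2c2→r2c3→r3c3→r3c4
  4 + 4 + 4 + 4 + 1 + 1 + 5 + 2 = 25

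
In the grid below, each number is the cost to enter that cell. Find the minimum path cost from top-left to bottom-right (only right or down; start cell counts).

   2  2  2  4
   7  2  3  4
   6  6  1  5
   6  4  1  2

13

Take r0c0→r0c1→r0c2→r1c2→r2c2→r3c2→r3c3 for a total of 2 + 2 + 2 + 3 + 1 + 1 + 2 = 13.
(Top row then right column would cost 21.)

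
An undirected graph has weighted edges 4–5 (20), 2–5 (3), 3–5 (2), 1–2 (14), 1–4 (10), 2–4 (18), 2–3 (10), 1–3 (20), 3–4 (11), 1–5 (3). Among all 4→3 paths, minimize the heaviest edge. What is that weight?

10

Some routes from 4 to 3:
4→1→2→5→3: max(10, 14, 3, 2) = 14
4→1→5→3: max(10, 3, 2) = 10
4→1→2→3: max(10, 14, 10) = 14
4→1→5→2→3: max(10, 3, 3, 10) = 10
4→3: max(11) = 11
Best route has worst link 10.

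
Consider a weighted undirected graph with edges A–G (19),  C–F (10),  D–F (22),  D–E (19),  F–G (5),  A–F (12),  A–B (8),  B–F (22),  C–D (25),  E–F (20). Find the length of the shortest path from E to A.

32

Some routes from E to A:
E-F-B-A: 20 + 22 + 8 = 50
E-D-F-A: 19 + 22 + 12 = 53
E-F-G-A: 20 + 5 + 19 = 44
E-F-A: 20 + 12 = 32
Best route has total 32.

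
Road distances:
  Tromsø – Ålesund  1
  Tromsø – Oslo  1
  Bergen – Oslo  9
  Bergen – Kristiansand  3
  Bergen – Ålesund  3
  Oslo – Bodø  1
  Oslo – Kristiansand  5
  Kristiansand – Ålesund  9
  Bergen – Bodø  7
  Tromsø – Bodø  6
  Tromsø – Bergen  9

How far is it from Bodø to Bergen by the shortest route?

6

Some routes from Bodø to Bergen:
Bodø-Oslo-Bergen: 1 + 9 = 10
Bodø-Oslo-Kristiansand-Bergen: 1 + 5 + 3 = 9
Bodø-Bergen: 7
Bodø-Tromsø-Ålesund-Bergen: 6 + 1 + 3 = 10
Bodø-Oslo-Tromsø-Ålesund-Bergen: 1 + 1 + 1 + 3 = 6
The minimum is 6.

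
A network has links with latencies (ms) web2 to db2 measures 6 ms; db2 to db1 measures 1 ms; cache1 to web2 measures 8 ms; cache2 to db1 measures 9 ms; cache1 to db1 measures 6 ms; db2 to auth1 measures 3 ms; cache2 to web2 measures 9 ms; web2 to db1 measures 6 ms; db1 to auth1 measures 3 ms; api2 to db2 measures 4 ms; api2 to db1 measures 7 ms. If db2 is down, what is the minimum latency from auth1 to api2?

10

Routes from auth1 to api2 avoiding db2:
auth1 -> db1 -> api2: 3 + 7 = 10
Best route has total 10 ms.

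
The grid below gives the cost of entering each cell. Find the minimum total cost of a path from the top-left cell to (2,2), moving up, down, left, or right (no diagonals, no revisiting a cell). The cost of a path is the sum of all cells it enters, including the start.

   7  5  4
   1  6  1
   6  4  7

Cheapest: (0,0) (1,0) (1,1) (1,2) (2,2)
  7 + 1 + 6 + 1 + 7 = 22

22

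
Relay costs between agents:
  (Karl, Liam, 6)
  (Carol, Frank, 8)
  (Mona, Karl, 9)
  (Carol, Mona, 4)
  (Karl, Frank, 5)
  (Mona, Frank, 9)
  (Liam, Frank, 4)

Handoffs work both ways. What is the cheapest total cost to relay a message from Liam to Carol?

12

Checking several routes:
Liam-Karl-Mona-Carol: 6 + 9 + 4 = 19
Liam-Frank-Karl-Mona-Carol: 4 + 5 + 9 + 4 = 22
Liam-Frank-Mona-Carol: 4 + 9 + 4 = 17
Liam-Frank-Carol: 4 + 8 = 12
Liam-Karl-Frank-Carol: 6 + 5 + 8 = 19
Shortest: 12.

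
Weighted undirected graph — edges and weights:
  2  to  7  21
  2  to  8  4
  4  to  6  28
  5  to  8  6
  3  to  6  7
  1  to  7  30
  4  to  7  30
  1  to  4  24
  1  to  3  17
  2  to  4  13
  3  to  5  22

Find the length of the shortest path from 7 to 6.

54

Checking several routes:
7-4-1-3-6: 30 + 24 + 17 + 7 = 78
7-2-4-6: 21 + 13 + 28 = 62
7-1-3-6: 30 + 17 + 7 = 54
7-4-6: 30 + 28 = 58
7-2-8-5-3-6: 21 + 4 + 6 + 22 + 7 = 60
7-1-4-6: 30 + 24 + 28 = 82
Best route has total 54.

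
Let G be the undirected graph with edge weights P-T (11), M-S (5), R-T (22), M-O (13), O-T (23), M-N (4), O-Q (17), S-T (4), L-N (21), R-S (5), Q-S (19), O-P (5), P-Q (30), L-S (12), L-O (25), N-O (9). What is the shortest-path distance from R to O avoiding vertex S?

38

Candidate routes:
R-T-O: 22 + 23 = 45
R-T-P-O: 22 + 11 + 5 = 38
R-T-P-Q-O: 22 + 11 + 30 + 17 = 80
Best route has total 38.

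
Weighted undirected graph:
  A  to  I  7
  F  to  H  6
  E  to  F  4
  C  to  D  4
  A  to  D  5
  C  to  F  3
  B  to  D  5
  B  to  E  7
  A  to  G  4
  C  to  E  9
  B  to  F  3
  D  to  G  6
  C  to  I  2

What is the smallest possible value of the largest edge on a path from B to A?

5

A few of the B→A routes:
B→D→A: max(5, 5) = 5
B→D→G→A: max(5, 6, 4) = 6
B→F→C→D→G→A: max(3, 3, 4, 6, 4) = 6
B→F→C→D→A: max(3, 3, 4, 5) = 5
Best route has worst link 5.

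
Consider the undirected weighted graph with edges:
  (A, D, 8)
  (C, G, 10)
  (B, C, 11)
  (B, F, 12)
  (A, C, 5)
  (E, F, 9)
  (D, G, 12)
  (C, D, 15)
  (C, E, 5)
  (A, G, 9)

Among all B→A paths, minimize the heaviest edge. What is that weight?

11

Comparing a few candidate routes:
B-C-A: max(11, 5) = 11
B-F-E-C-A: max(12, 9, 5, 5) = 12
B-C-G-A: max(11, 10, 9) = 11
The minimum achievable maximum is 11.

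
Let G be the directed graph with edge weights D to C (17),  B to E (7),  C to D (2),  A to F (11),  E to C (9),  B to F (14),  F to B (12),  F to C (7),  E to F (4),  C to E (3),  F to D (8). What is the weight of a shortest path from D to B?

Paths from D to B:
D → C → E → F → B: 17 + 3 + 4 + 12 = 36
Best route has total 36.

36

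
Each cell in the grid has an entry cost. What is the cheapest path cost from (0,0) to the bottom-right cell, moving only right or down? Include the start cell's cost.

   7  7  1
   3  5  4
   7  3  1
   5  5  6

25

One optimal route is (0,0)→(1,0)→(1,1)→(2,1)→(2,2)→(3,2).
Its cost is 7 + 3 + 5 + 3 + 1 + 6 = 25.
For comparison, the top-then-right route costs 26.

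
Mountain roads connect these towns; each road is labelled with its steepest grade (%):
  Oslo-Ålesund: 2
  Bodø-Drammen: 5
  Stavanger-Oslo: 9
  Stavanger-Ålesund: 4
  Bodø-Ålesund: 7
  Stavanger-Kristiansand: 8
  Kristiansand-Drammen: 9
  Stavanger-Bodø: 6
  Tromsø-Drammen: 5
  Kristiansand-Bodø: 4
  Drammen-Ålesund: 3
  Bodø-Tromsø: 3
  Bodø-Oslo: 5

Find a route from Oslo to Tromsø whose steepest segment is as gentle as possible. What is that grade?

5

Some routes from Oslo to Tromsø:
Oslo -> Ålesund -> Drammen -> Bodø -> Tromsø: max(2, 3, 5, 3) = 5
Oslo -> Bodø -> Drammen -> Tromsø: max(5, 5, 5) = 5
Oslo -> Ålesund -> Drammen -> Tromsø: max(2, 3, 5) = 5
Oslo -> Bodø -> Tromsø: max(5, 3) = 5
Smallest bottleneck: 5%.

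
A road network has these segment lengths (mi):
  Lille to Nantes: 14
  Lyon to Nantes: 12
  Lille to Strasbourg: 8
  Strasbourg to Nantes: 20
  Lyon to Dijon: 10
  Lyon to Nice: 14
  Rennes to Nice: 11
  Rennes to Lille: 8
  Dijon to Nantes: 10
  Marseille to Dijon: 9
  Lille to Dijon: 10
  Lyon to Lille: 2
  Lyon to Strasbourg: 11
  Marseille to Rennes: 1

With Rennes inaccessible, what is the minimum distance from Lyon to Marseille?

Comparing a few candidate routes:
Lyon -> Dijon -> Marseille: 10 + 9 = 19
Lyon -> Lille -> Dijon -> Marseille: 2 + 10 + 9 = 21
Lyon -> Nantes -> Dijon -> Marseille: 12 + 10 + 9 = 31
Lyon -> Lille -> Nantes -> Dijon -> Marseille: 2 + 14 + 10 + 9 = 35
Shortest: 19 mi.

19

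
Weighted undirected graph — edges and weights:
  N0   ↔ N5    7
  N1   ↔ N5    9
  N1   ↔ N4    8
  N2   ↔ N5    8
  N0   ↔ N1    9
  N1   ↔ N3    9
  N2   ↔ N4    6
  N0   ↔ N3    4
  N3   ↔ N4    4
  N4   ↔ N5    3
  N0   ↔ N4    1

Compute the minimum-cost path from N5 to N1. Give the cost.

9

A few of the N5→N1 routes:
N5-N4-N1: 3 + 8 = 11
N5-N4-N0-N1: 3 + 1 + 9 = 13
N5-N0-N4-N1: 7 + 1 + 8 = 16
N5-N1: 9
N5-N4-N3-N1: 3 + 4 + 9 = 16
N5-N0-N1: 7 + 9 = 16
The minimum is 9.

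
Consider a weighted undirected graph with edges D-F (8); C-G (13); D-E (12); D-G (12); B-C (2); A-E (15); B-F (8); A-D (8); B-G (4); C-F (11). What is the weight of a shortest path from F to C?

10

Routes from F to C:
F - B - G - C: 8 + 4 + 13 = 25
F - D - G - C: 8 + 12 + 13 = 33
F - B - C: 8 + 2 = 10
F - D - G - B - C: 8 + 12 + 4 + 2 = 26
F - C: 11
Best route has total 10.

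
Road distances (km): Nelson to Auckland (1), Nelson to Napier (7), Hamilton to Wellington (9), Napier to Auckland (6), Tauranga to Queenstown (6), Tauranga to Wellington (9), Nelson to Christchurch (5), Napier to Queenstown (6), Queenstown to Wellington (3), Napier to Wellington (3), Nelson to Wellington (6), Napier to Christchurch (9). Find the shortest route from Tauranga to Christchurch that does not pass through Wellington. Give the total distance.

Routes from Tauranga to Christchurch avoiding Wellington:
Tauranga → Queenstown → Napier → Auckland → Nelson → Christchurch: 6 + 6 + 6 + 1 + 5 = 24
Tauranga → Queenstown → Napier → Christchurch: 6 + 6 + 9 = 21
Tauranga → Queenstown → Napier → Nelson → Christchurch: 6 + 6 + 7 + 5 = 24
The minimum is 21 km.

21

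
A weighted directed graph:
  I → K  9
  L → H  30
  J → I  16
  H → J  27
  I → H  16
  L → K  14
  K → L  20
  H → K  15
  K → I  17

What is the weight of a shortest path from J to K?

Paths from J to K:
J → I → K: 16 + 9 = 25
J → I → H → K: 16 + 16 + 15 = 47
Best route has total 25.

25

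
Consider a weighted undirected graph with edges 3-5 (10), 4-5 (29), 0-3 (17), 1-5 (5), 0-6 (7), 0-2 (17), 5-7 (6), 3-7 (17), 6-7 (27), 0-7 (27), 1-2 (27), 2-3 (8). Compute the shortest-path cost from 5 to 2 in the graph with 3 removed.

Paths from 5 to 2 avoiding 3:
5-7-6-0-2: 6 + 27 + 7 + 17 = 57
5-7-0-2: 6 + 27 + 17 = 50
5-1-2: 5 + 27 = 32
The minimum is 32.

32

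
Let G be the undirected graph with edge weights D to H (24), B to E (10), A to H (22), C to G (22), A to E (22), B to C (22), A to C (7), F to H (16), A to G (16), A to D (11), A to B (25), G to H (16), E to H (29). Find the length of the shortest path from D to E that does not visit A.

53

Paths from D to E avoiding A:
D-H-G-C-B-E: 24 + 16 + 22 + 22 + 10 = 94
D-H-E: 24 + 29 = 53
The minimum is 53.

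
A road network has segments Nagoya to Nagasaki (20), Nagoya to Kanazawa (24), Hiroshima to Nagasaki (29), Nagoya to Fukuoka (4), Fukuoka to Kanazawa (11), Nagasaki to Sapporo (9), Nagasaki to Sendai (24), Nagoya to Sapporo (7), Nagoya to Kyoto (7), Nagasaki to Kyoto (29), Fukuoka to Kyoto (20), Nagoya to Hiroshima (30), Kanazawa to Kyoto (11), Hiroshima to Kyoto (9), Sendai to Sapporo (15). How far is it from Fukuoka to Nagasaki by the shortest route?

Some routes from Fukuoka to Nagasaki:
Fukuoka -> Nagoya -> Kyoto -> Nagasaki: 4 + 7 + 29 = 40
Fukuoka -> Nagoya -> Sapporo -> Nagasaki: 4 + 7 + 9 = 20
Fukuoka -> Nagoya -> Nagasaki: 4 + 20 = 24
Fukuoka -> Kyoto -> Nagoya -> Nagasaki: 20 + 7 + 20 = 47
Fukuoka -> Kanazawa -> Kyoto -> Nagoya -> Sapporo -> Nagasaki: 11 + 11 + 7 + 7 + 9 = 45
Fukuoka -> Kyoto -> Nagoya -> Sapporo -> Nagasaki: 20 + 7 + 7 + 9 = 43
Best route has total 20 mi.

20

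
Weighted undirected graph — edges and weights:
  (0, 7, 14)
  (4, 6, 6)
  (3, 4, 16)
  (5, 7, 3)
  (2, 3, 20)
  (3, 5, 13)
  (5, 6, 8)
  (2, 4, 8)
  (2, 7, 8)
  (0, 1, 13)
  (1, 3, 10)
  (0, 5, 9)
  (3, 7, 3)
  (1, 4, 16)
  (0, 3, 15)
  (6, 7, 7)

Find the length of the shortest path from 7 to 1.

Checking several routes:
7 - 5 - 0 - 1: 3 + 9 + 13 = 25
7 - 3 - 1: 3 + 10 = 13
7 - 5 - 3 - 1: 3 + 13 + 10 = 26
7 - 6 - 4 - 1: 7 + 6 + 16 = 29
7 - 0 - 1: 14 + 13 = 27
7 - 3 - 0 - 1: 3 + 15 + 13 = 31
The minimum is 13.

13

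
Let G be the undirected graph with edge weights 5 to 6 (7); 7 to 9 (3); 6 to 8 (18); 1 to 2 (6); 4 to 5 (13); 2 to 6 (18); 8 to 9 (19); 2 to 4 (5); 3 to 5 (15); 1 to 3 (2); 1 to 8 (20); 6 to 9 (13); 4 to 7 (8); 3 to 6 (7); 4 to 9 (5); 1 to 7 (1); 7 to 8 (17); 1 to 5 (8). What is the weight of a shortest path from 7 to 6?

10

Comparing a few candidate routes:
7-1-3-6: 1 + 2 + 7 = 10
7-1-5-6: 1 + 8 + 7 = 16
7-9-6: 3 + 13 = 16
The minimum is 10.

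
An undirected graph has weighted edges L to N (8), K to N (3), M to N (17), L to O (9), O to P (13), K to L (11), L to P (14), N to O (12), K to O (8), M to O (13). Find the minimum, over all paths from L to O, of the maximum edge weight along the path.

Checking several routes:
L -> O: max(9) = 9
L -> P -> O: max(14, 13) = 14
L -> K -> N -> O: max(11, 3, 12) = 12
L -> N -> O: max(8, 12) = 12
L -> N -> K -> O: max(8, 3, 8) = 8
L -> K -> O: max(11, 8) = 11
Best route has worst link 8.

8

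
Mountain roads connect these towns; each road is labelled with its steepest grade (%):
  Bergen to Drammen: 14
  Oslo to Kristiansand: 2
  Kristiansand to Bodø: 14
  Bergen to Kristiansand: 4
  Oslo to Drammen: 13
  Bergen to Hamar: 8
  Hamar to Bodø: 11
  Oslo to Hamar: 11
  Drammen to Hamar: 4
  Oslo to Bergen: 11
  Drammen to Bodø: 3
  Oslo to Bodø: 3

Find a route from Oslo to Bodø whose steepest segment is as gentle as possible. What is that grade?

A few of the Oslo→Bodø routes:
Oslo -> Hamar -> Drammen -> Bodø: max(11, 4, 3) = 11
Oslo -> Bodø: max(3) = 3
Oslo -> Kristiansand -> Bergen -> Hamar -> Drammen -> Bodø: max(2, 4, 8, 4, 3) = 8
Oslo -> Kristiansand -> Bergen -> Hamar -> Bodø: max(2, 4, 8, 11) = 11
The minimum achievable maximum is 3%.

3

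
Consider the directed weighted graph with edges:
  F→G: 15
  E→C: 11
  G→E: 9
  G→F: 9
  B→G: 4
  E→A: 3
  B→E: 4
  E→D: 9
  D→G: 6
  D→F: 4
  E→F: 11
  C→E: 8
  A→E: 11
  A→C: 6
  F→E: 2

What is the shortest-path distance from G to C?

Routes from G to C:
G→F→E→C: 9 + 2 + 11 = 22
G→E→C: 9 + 11 = 20
G→F→E→A→C: 9 + 2 + 3 + 6 = 20
G→E→A→C: 9 + 3 + 6 = 18
Best route has total 18.

18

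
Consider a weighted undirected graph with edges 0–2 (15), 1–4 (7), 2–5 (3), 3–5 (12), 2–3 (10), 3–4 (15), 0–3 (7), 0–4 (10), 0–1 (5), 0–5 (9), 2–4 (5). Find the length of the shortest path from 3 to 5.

A few of the 3→5 routes:
3→4→2→5: 15 + 5 + 3 = 23
3→0→5: 7 + 9 = 16
3→5: 12
3→2→5: 10 + 3 = 13
Shortest: 12.

12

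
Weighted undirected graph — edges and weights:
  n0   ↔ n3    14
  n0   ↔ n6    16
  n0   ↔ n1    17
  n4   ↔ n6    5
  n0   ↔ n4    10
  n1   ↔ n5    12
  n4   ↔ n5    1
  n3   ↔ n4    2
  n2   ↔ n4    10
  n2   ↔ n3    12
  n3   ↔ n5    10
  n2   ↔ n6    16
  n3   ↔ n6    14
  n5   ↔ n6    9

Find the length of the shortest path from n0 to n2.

20

A few of the n0→n2 routes:
n0→n4→n3→n2: 10 + 2 + 12 = 24
n0→n3→n2: 14 + 12 = 26
n0→n4→n2: 10 + 10 = 20
n0→n3→n4→n2: 14 + 2 + 10 = 26
The minimum is 20.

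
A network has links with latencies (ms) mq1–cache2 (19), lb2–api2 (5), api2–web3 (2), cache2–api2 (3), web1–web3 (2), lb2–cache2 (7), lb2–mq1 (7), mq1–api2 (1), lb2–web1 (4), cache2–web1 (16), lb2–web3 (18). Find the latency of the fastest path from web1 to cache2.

A few of the web1→cache2 routes:
web1 - web3 - api2 - lb2 - cache2: 2 + 2 + 5 + 7 = 16
web1 - lb2 - cache2: 4 + 7 = 11
web1 - lb2 - mq1 - api2 - cache2: 4 + 7 + 1 + 3 = 15
web1 - web3 - api2 - cache2: 2 + 2 + 3 = 7
web1 - lb2 - api2 - cache2: 4 + 5 + 3 = 12
Shortest: 7 ms.

7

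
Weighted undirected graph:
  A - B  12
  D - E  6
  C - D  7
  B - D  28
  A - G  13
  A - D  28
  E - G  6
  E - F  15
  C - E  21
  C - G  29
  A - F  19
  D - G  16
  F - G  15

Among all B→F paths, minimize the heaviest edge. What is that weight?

15

Checking several routes:
B -> A -> G -> E -> F: max(12, 13, 6, 15) = 15
B -> A -> G -> F: max(12, 13, 15) = 15
B -> A -> F: max(12, 19) = 19
B -> A -> G -> D -> E -> F: max(12, 13, 16, 6, 15) = 16
The minimum achievable maximum is 15.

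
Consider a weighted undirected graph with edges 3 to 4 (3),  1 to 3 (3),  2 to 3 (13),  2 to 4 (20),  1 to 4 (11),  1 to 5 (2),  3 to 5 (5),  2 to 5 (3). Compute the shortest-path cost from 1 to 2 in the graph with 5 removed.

16

Paths from 1 to 2 avoiding 5:
1-3-4-2: 3 + 3 + 20 = 26
1-3-2: 3 + 13 = 16
1-4-3-2: 11 + 3 + 13 = 27
1-4-2: 11 + 20 = 31
The minimum is 16.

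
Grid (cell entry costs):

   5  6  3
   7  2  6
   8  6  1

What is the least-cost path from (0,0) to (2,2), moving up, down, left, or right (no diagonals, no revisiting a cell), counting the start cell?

Best path: r0c0→r0c1→r1c1→r1c2→r2c2
Cost: 5 + 6 + 2 + 6 + 1 = 20

20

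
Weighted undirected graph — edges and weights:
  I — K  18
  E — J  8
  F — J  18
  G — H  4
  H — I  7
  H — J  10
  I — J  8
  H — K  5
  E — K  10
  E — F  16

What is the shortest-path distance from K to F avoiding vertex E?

Paths from K to F avoiding E:
K - H - I - J - F: 5 + 7 + 8 + 18 = 38
K - I - H - J - F: 18 + 7 + 10 + 18 = 53
K - I - J - F: 18 + 8 + 18 = 44
K - H - J - F: 5 + 10 + 18 = 33
The minimum is 33.

33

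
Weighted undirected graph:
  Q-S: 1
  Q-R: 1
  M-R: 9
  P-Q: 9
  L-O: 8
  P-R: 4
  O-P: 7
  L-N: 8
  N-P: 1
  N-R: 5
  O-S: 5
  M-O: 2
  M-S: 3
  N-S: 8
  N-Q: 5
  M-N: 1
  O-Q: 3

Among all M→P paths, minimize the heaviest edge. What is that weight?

1

Comparing a few candidate routes:
M→O→Q→R→P: max(2, 3, 1, 4) = 4
M→N→P: max(1, 1) = 1
M→N→Q→R→P: max(1, 5, 1, 4) = 5
M→S→Q→R→P: max(3, 1, 1, 4) = 4
Best route has worst link 1.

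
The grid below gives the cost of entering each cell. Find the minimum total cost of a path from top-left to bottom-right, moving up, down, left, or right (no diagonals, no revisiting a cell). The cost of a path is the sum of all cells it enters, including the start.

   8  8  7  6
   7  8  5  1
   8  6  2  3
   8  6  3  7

39

Best path: (0,0)→(0,1)→(0,2)→(1,2)→(1,3)→(2,3)→(3,3)
Cost: 8 + 8 + 7 + 5 + 1 + 3 + 7 = 39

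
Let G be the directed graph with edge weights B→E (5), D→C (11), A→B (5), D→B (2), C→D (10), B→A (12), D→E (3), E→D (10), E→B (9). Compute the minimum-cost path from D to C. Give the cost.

11

Paths from D to C:
D - C: 11
Best route has total 11.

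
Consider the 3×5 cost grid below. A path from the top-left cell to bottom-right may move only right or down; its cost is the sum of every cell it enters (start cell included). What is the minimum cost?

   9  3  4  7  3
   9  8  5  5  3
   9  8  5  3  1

30

Cheapest: (0,0) -> (0,1) -> (0,2) -> (0,3) -> (0,4) -> (1,4) -> (2,4)
  9 + 3 + 4 + 7 + 3 + 3 + 1 = 30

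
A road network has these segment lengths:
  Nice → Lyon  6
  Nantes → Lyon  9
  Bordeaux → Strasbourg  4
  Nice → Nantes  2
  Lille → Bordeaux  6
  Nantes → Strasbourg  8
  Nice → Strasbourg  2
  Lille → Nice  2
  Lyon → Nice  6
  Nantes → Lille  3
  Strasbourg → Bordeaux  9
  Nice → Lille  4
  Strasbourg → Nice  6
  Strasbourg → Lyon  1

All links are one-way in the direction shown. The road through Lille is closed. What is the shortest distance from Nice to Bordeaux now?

Routes from Nice to Bordeaux avoiding Lille:
Nice→Nantes→Strasbourg→Bordeaux: 2 + 8 + 9 = 19
Nice→Strasbourg→Bordeaux: 2 + 9 = 11
Shortest: 11.

11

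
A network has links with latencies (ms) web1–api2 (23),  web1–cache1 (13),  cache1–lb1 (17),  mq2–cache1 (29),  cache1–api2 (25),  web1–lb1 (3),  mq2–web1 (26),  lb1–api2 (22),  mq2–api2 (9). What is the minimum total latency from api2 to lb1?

A few of the api2→lb1 routes:
api2-mq2-web1-lb1: 9 + 26 + 3 = 38
api2-lb1: 22
api2-web1-lb1: 23 + 3 = 26
Best route has total 22 ms.

22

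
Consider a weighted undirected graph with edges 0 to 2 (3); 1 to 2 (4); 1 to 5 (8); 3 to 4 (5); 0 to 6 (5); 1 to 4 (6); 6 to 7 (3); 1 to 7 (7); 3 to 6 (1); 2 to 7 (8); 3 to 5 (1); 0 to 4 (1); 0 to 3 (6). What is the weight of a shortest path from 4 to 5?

Checking several routes:
4-1-5: 6 + 8 = 14
4-3-5: 5 + 1 = 6
4-0-6-3-5: 1 + 5 + 1 + 1 = 8
4-0-3-5: 1 + 6 + 1 = 8
4-0-2-1-5: 1 + 3 + 4 + 8 = 16
Best route has total 6.

6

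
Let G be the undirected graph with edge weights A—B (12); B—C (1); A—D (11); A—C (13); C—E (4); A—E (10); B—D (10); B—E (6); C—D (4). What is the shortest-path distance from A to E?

Comparing a few candidate routes:
A→B→E: 12 + 6 = 18
A→D→C→E: 11 + 4 + 4 = 19
A→E: 10
A→C→E: 13 + 4 = 17
A→B→C→E: 12 + 1 + 4 = 17
Best route has total 10.

10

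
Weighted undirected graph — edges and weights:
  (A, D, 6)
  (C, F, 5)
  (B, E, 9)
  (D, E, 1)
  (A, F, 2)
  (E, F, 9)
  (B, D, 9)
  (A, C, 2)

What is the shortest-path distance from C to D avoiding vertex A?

Candidate routes:
C-F-E-B-D: 5 + 9 + 9 + 9 = 32
C-F-E-D: 5 + 9 + 1 = 15
Shortest: 15.

15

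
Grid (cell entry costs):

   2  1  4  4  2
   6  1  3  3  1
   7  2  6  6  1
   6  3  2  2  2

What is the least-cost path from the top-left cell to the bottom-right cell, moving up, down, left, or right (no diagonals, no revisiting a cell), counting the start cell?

14

Best path: r0c0→r0c1→r1c1→r1c2→r1c3→r1c4→r2c4→r3c4
Cost: 2 + 1 + 1 + 3 + 3 + 1 + 1 + 2 = 14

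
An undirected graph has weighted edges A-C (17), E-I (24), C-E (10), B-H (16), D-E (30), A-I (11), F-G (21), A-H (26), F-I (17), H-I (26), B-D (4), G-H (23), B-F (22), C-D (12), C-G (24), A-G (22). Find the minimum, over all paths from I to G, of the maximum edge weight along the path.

A few of the I→G routes:
I - F - B - D - C - A - G: max(17, 22, 4, 12, 17, 22) = 22
I - A - C - D - B - H - G: max(11, 17, 12, 4, 16, 23) = 23
I - A - C - D - B - F - G: max(11, 17, 12, 4, 22, 21) = 22
I - A - G: max(11, 22) = 22
I - F - G: max(17, 21) = 21
Best route has worst link 21.

21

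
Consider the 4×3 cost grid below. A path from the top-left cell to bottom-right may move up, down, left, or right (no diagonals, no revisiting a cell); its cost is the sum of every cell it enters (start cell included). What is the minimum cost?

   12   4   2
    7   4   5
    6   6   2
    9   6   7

Path [0,0] [0,1] [0,2] [1,2] [2,2] [3,2]: 12 + 4 + 2 + 5 + 2 + 7 = 32.

32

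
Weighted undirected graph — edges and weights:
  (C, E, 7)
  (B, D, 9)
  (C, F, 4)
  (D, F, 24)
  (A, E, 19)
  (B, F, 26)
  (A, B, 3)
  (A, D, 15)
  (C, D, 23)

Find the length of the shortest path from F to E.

11

Comparing a few candidate routes:
F → B → A → E: 26 + 3 + 19 = 48
F → C → E: 4 + 7 = 11
F → D → C → E: 24 + 23 + 7 = 54
Best route has total 11.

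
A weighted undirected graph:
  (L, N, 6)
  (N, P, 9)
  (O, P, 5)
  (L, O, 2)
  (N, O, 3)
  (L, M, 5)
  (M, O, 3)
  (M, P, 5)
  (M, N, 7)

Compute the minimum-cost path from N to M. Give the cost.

6

Comparing a few candidate routes:
N→O→M: 3 + 3 = 6
N→L→O→M: 6 + 2 + 3 = 11
N→L→M: 6 + 5 = 11
N→M: 7
N→O→L→M: 3 + 2 + 5 = 10
Best route has total 6.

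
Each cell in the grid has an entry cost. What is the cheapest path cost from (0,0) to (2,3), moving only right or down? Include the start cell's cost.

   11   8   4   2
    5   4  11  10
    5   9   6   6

41

Path (0,0) (0,1) (0,2) (0,3) (1,3) (2,3): 11 + 8 + 4 + 2 + 10 + 6 = 41.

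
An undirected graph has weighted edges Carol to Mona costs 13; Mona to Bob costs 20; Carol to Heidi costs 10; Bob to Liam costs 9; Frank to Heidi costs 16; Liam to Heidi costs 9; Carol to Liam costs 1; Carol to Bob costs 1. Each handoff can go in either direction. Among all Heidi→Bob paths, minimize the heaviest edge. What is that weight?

Some routes from Heidi to Bob:
Heidi - Liam - Bob: max(9, 9) = 9
Heidi - Liam - Carol - Bob: max(9, 1, 1) = 9
Heidi - Carol - Liam - Bob: max(10, 1, 9) = 10
Smallest bottleneck: 9.

9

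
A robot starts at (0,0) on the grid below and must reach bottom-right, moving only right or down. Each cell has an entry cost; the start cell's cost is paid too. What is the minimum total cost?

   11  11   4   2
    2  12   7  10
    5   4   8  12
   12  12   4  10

Best path: r0c0 -> r1c0 -> r2c0 -> r2c1 -> r2c2 -> r3c2 -> r3c3
Cost: 11 + 2 + 5 + 4 + 8 + 4 + 10 = 44

44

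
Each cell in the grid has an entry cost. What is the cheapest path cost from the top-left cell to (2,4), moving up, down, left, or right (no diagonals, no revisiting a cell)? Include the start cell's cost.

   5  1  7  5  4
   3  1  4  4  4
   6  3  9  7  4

23

Best path: (0,0) → (0,1) → (1,1) → (1,2) → (1,3) → (1,4) → (2,4)
Cost: 5 + 1 + 1 + 4 + 4 + 4 + 4 = 23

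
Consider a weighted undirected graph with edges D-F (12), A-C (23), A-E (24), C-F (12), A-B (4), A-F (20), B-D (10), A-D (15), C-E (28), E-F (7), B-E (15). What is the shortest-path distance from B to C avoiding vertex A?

Paths from B to C avoiding A:
B - E - F - C: 15 + 7 + 12 = 34
B - D - F - C: 10 + 12 + 12 = 34
B - D - F - E - C: 10 + 12 + 7 + 28 = 57
B - E - C: 15 + 28 = 43
The minimum is 34.

34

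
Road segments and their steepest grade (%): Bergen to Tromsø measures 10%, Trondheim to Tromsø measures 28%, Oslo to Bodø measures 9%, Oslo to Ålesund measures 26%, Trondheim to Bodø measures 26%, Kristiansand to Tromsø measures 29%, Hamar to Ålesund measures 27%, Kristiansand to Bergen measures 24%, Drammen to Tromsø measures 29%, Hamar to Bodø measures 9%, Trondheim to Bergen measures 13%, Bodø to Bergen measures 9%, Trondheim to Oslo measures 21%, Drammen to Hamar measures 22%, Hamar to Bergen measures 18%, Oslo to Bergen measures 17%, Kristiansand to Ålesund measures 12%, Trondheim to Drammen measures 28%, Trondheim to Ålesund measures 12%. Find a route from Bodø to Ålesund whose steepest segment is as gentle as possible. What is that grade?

13

A few of the Bodø→Ålesund routes:
Bodø -> Bergen -> Trondheim -> Ålesund: max(9, 13, 12) = 13
Bodø -> Bergen -> Oslo -> Trondheim -> Ålesund: max(9, 17, 21, 12) = 21
Bodø -> Oslo -> Bergen -> Trondheim -> Ålesund: max(9, 17, 13, 12) = 17
Bodø -> Hamar -> Bergen -> Trondheim -> Ålesund: max(9, 18, 13, 12) = 18
The minimum achievable maximum is 13%.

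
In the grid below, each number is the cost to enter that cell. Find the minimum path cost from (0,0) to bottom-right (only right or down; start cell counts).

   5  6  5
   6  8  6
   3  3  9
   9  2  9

Best path: [0,0] -> [1,0] -> [2,0] -> [2,1] -> [3,1] -> [3,2]
Cost: 5 + 6 + 3 + 3 + 2 + 9 = 28

28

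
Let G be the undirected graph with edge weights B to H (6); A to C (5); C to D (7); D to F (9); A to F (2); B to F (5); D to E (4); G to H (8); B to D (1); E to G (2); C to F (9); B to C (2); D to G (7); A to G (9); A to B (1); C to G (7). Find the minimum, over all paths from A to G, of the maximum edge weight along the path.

4

Comparing a few candidate routes:
A -> C -> B -> D -> E -> G: max(5, 2, 1, 4, 2) = 5
A -> B -> D -> E -> G: max(1, 1, 4, 2) = 4
A -> F -> B -> C -> G: max(2, 5, 2, 7) = 7
A -> F -> B -> D -> E -> G: max(2, 5, 1, 4, 2) = 5
The minimum achievable maximum is 4.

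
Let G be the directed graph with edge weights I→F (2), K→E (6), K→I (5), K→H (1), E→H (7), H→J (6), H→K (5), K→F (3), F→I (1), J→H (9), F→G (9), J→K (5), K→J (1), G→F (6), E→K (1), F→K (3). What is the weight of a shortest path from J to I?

Candidate routes:
J → K → F → I: 5 + 3 + 1 = 9
J → H → K → F → I: 9 + 5 + 3 + 1 = 18
J → H → K → I: 9 + 5 + 5 = 19
J → K → I: 5 + 5 = 10
The minimum is 9.

9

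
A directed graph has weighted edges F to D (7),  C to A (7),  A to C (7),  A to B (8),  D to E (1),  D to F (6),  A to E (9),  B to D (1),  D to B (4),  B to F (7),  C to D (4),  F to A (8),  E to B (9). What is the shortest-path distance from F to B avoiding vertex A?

11

Paths from F to B avoiding A:
F→D→E→B: 7 + 1 + 9 = 17
F→D→B: 7 + 4 = 11
Shortest: 11.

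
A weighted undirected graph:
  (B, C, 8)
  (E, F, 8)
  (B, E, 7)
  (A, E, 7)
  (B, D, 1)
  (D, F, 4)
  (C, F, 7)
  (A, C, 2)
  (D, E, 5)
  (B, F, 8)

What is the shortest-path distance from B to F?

A few of the B→F routes:
B -> C -> F: 8 + 7 = 15
B -> D -> F: 1 + 4 = 5
B -> D -> E -> F: 1 + 5 + 8 = 14
B -> F: 8
B -> E -> F: 7 + 8 = 15
Best route has total 5.

5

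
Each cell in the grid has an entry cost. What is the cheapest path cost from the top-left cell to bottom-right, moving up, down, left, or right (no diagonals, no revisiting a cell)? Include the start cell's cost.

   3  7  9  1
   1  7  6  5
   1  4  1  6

16

One optimal route is [0,0] -> [1,0] -> [2,0] -> [2,1] -> [2,2] -> [2,3].
Its cost is 3 + 1 + 1 + 4 + 1 + 6 = 16.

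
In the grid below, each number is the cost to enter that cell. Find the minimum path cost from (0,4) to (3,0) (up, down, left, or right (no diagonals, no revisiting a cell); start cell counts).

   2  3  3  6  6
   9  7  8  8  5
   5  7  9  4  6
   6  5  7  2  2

39

Best path: [0,4] → [1,4] → [2,4] → [3,4] → [3,3] → [3,2] → [3,1] → [3,0]
Cost: 6 + 5 + 6 + 2 + 2 + 7 + 5 + 6 = 39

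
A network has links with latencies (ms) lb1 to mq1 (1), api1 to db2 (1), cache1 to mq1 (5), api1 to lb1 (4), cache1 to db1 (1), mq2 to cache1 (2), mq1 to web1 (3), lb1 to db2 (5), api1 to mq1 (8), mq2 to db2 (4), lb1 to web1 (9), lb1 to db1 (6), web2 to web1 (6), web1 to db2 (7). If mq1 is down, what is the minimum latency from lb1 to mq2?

Routes from lb1 to mq2 avoiding mq1:
lb1 - api1 - db2 - mq2: 4 + 1 + 4 = 9
lb1 - web1 - db2 - mq2: 9 + 7 + 4 = 20
lb1 - db1 - cache1 - mq2: 6 + 1 + 2 = 9
lb1 - db2 - mq2: 5 + 4 = 9
The minimum is 9 ms.

9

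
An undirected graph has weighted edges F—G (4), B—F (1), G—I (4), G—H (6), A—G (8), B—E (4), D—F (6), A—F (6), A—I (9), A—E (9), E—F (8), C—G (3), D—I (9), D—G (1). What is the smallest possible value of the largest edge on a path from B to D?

Some routes from B to D:
B→F→D: max(1, 6) = 6
B→E→F→D: max(4, 8, 6) = 8
B→E→F→A→G→D: max(4, 8, 6, 8, 1) = 8
B→F→G→D: max(1, 4, 1) = 4
Smallest bottleneck: 4.

4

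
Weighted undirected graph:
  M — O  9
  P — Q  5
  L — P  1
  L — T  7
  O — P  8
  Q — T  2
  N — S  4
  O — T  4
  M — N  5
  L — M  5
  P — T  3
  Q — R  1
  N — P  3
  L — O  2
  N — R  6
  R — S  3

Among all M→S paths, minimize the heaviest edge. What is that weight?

A few of the M→S routes:
M-N-P-Q-R-S: max(5, 3, 5, 1, 3) = 5
M-N-S: max(5, 4) = 5
M-N-P-L-O-T-Q-R-S: max(5, 3, 1, 2, 4, 2, 1, 3) = 5
M-N-P-T-Q-R-S: max(5, 3, 3, 2, 1, 3) = 5
M-L-O-T-P-Q-R-S: max(5, 2, 4, 3, 5, 1, 3) = 5
Smallest bottleneck: 5.

5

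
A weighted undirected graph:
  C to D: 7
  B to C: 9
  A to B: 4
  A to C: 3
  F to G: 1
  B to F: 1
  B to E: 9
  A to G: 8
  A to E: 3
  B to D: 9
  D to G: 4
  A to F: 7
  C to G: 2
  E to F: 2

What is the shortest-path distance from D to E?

7

Comparing a few candidate routes:
D → G → F → B → A → E: 4 + 1 + 1 + 4 + 3 = 13
D → C → G → F → E: 7 + 2 + 1 + 2 = 12
D → G → F → E: 4 + 1 + 2 = 7
D → G → C → A → E: 4 + 2 + 3 + 3 = 12
D → B → F → E: 9 + 1 + 2 = 12
The minimum is 7.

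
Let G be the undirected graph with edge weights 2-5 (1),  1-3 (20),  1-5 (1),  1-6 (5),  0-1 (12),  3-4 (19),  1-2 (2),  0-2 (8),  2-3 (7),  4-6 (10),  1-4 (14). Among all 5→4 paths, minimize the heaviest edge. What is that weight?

10

Comparing a few candidate routes:
5 -> 1 -> 6 -> 4: max(1, 5, 10) = 10
5 -> 2 -> 1 -> 6 -> 4: max(1, 2, 5, 10) = 10
5 -> 2 -> 0 -> 1 -> 6 -> 4: max(1, 8, 12, 5, 10) = 12
Smallest bottleneck: 10.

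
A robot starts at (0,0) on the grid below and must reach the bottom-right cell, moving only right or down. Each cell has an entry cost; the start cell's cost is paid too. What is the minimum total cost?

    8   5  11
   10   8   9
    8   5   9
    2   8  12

Take [0,0] -> [0,1] -> [1,1] -> [2,1] -> [3,1] -> [3,2] for a total of 8 + 5 + 8 + 5 + 8 + 12 = 46.
(Top row then right column would cost 54.)

46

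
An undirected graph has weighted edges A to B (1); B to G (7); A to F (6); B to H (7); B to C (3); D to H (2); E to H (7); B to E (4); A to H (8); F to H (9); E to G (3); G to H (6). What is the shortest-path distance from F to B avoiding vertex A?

16

Comparing a few candidate routes:
F → H → G → E → B: 9 + 6 + 3 + 4 = 22
F → H → B: 9 + 7 = 16
F → H → G → B: 9 + 6 + 7 = 22
F → H → E → B: 9 + 7 + 4 = 20
Best route has total 16.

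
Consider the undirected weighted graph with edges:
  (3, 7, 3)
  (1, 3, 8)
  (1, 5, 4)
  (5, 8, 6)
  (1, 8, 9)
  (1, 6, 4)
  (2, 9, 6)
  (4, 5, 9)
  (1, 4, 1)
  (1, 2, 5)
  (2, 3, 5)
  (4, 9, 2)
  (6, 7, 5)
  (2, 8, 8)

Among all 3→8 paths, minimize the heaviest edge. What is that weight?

Comparing a few candidate routes:
3 → 2 → 9 → 4 → 1 → 5 → 8: max(5, 6, 2, 1, 4, 6) = 6
3 → 7 → 6 → 1 → 5 → 8: max(3, 5, 4, 4, 6) = 6
3 → 2 → 1 → 5 → 8: max(5, 5, 4, 6) = 6
Smallest bottleneck: 6.

6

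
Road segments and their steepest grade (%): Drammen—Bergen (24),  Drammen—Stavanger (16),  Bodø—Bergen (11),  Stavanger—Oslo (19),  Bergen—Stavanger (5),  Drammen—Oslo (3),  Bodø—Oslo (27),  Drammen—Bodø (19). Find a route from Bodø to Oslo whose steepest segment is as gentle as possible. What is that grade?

16

Some routes from Bodø to Oslo:
Bodø → Bergen → Stavanger → Oslo: max(11, 5, 19) = 19
Bodø → Drammen → Stavanger → Oslo: max(19, 16, 19) = 19
Bodø → Drammen → Oslo: max(19, 3) = 19
Bodø → Bergen → Stavanger → Drammen → Oslo: max(11, 5, 16, 3) = 16
Bodø → Bergen → Drammen → Oslo: max(11, 24, 3) = 24
The minimum achievable maximum is 16%.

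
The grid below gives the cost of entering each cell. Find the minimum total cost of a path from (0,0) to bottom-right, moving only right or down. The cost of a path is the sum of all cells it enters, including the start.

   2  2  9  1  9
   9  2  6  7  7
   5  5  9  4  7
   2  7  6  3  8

Cheapest: [0,0] -> [0,1] -> [1,1] -> [1,2] -> [1,3] -> [2,3] -> [3,3] -> [3,4]
  2 + 2 + 2 + 6 + 7 + 4 + 3 + 8 = 34
(Top row then right column would cost 45.)

34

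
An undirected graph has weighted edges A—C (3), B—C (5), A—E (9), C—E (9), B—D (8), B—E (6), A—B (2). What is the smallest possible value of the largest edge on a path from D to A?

8

Paths from D to A:
D-B-C-A: max(8, 5, 3) = 8
D-B-E-A: max(8, 6, 9) = 9
D-B-E-C-A: max(8, 6, 9, 3) = 9
D-B-C-E-A: max(8, 5, 9, 9) = 9
D-B-A: max(8, 2) = 8
Smallest bottleneck: 8.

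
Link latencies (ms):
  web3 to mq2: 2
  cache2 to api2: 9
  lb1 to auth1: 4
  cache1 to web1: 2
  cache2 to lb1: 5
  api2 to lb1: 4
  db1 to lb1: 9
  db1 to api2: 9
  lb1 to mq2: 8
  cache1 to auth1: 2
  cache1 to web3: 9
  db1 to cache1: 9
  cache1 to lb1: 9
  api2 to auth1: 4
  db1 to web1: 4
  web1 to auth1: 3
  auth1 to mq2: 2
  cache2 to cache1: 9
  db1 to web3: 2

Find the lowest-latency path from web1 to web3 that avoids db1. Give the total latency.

Some routes from web1 to web3 avoiding db1:
web1 → auth1 → mq2 → web3: 3 + 2 + 2 = 7
web1 → cache1 → auth1 → mq2 → web3: 2 + 2 + 2 + 2 = 8
web1 → auth1 → lb1 → mq2 → web3: 3 + 4 + 8 + 2 = 17
web1 → auth1 → cache1 → web3: 3 + 2 + 9 = 14
web1 → cache1 → web3: 2 + 9 = 11
Shortest: 7 ms.

7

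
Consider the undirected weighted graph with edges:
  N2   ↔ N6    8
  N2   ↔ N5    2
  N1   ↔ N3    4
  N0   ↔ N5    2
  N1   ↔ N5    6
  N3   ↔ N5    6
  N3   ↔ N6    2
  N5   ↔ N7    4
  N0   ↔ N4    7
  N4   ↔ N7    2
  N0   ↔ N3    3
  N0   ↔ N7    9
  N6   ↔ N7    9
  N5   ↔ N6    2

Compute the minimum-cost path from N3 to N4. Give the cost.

Checking several routes:
N3 → N5 → N7 → N4: 6 + 4 + 2 = 12
N3 → N6 → N7 → N4: 2 + 9 + 2 = 13
N3 → N0 → N5 → N7 → N4: 3 + 2 + 4 + 2 = 11
N3 → N6 → N5 → N7 → N4: 2 + 2 + 4 + 2 = 10
N3 → N0 → N4: 3 + 7 = 10
Best route has total 10.

10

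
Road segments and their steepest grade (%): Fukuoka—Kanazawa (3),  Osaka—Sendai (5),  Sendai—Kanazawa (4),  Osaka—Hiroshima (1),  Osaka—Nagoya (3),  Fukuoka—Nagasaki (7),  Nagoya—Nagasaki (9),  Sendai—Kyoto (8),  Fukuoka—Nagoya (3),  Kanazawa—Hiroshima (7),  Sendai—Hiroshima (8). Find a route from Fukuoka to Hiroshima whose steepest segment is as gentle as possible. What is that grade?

3

A few of the Fukuoka→Hiroshima routes:
Fukuoka -> Nagoya -> Osaka -> Sendai -> Kanazawa -> Hiroshima: max(3, 3, 5, 4, 7) = 7
Fukuoka -> Kanazawa -> Sendai -> Osaka -> Hiroshima: max(3, 4, 5, 1) = 5
Fukuoka -> Nagoya -> Osaka -> Hiroshima: max(3, 3, 1) = 3
The minimum achievable maximum is 3%.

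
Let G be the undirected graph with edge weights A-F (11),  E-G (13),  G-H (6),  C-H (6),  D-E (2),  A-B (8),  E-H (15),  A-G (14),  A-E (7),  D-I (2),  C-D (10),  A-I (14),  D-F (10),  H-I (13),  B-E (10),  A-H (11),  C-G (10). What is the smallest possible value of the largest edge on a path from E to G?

A few of the E→G routes:
E → D → C → G: max(2, 10, 10) = 10
E → D → C → H → G: max(2, 10, 6, 6) = 10
E → D → F → A → H → G: max(2, 10, 11, 11, 6) = 11
The minimum achievable maximum is 10.

10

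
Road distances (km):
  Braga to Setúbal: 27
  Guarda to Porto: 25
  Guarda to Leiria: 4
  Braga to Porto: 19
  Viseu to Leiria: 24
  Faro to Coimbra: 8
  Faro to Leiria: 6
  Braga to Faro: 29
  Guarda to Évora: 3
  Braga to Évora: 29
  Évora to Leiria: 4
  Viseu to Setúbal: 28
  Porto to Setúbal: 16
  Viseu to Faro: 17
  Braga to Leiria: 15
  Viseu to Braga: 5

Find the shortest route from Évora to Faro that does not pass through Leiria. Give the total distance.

51

Checking several routes:
Évora-Braga-Viseu-Faro: 29 + 5 + 17 = 51
Évora-Guarda-Porto-Braga-Viseu-Faro: 3 + 25 + 19 + 5 + 17 = 69
Évora-Braga-Faro: 29 + 29 = 58
Shortest: 51 km.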